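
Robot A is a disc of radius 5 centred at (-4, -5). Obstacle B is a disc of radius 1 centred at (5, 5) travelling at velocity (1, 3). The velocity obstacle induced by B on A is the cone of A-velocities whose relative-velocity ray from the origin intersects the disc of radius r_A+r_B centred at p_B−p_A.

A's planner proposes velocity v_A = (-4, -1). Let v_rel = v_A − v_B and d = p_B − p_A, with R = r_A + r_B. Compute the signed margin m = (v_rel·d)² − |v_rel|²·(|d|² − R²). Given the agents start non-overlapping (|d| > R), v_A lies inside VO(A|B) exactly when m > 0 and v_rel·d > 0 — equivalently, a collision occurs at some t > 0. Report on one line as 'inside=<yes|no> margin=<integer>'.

d = (9, 10),  |d|² = 181;  R = 5+1 = 6,  c = 181−6² = 145
v_rel = (-5, -4),  |v_rel|² = 41;  v_rel·d = (-5)·(9) + (-4)·(10) = -85
41·t² + 170·t + 145 = 0  ⇒  m = (-85)² − 41·145 = 1280
m = 1280 > 0,  v_rel·d = -85 < 0  ⇒  outside

inside=no margin=1280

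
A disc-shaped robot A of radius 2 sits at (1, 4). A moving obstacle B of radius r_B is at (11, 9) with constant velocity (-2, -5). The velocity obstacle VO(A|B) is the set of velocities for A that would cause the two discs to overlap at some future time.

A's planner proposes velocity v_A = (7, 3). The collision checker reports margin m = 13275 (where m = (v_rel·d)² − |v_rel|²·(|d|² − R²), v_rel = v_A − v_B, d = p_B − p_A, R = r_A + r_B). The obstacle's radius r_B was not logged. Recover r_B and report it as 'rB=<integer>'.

m = 13275
d = (10, 5);  v_rel = (9, 8),  |v_rel|² = 145
v_rel×d = (9)·(5) − (8)·(10) = -35
since m = R²·145 − (-35)²:  R² = (1225 + 13275) / 145 = 100
R = √100 = 10  ⇒  r_B = 10 − 2 = 8

rB=8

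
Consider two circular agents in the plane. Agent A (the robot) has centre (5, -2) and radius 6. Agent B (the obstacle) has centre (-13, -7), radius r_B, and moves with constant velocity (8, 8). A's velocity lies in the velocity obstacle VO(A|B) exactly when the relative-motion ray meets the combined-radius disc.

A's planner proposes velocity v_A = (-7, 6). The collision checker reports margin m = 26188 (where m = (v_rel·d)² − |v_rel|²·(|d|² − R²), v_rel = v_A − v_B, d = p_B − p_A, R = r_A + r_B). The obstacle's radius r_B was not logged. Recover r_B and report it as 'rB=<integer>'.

m = 26188
d = (-18, -5);  v_rel = (-15, -2),  |v_rel|² = 229
v_rel×d = (-15)·(-5) − (-2)·(-18) = 39
since m = R²·229 − 39²:  R² = (1521 + 26188) / 229 = 121
R = √121 = 11  ⇒  r_B = 11 − 6 = 5

rB=5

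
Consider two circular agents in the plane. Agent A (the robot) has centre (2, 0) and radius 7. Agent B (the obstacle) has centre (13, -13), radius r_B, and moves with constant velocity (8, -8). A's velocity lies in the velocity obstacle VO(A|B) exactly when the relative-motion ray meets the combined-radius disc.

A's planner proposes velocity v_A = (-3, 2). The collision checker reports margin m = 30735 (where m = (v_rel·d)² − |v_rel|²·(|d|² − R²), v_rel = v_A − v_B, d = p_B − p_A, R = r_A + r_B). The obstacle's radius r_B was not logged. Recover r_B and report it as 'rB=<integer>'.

m = 30735
d = (11, -13);  v_rel = (-11, 10),  |v_rel|² = 221
v_rel×d = (-11)·(-13) − (10)·(11) = 33
since m = R²·221 − 33²:  R² = (1089 + 30735) / 221 = 144
R = √144 = 12  ⇒  r_B = 12 − 7 = 5

rB=5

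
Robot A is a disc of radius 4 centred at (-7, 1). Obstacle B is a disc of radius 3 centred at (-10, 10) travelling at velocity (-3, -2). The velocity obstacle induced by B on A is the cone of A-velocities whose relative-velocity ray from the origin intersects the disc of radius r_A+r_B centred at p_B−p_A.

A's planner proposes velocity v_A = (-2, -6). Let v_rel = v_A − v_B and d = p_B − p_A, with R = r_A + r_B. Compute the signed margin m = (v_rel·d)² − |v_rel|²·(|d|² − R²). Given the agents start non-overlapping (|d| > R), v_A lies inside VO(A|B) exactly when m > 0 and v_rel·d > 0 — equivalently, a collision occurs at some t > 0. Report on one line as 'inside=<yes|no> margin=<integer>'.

d = (-3, 9),  |d|² = 90;  R = 4+3 = 7,  c = 90−7² = 41
v_rel = (1, -4),  |v_rel|² = 17;  v_rel·d = (1)·(-3) + (-4)·(9) = -39
17·t² + 78·t + 41 = 0  ⇒  m = (-39)² − 17·41 = 824
m = 824 > 0,  v_rel·d = -39 < 0  ⇒  outside

inside=no margin=824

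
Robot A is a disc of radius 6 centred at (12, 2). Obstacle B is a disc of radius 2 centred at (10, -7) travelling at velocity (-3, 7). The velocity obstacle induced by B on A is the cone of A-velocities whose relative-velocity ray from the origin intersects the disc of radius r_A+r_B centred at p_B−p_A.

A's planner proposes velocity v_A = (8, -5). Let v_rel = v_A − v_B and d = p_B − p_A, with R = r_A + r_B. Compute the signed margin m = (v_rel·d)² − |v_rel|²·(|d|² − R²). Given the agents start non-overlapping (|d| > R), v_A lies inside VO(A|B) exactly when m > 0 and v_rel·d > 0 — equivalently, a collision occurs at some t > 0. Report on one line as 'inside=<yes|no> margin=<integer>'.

d = (-2, -9),  |d|² = 85;  R = 6+2 = 8,  c = 85−8² = 21
v_rel = (11, -12),  |v_rel|² = 265;  v_rel·d = (11)·(-2) + (-12)·(-9) = 86
265·t² − 172·t + 21 = 0  ⇒  m = 86² − 265·21 = 1831
m = 1831 > 0,  v_rel·d = 86 > 0  ⇒  inside

inside=yes margin=1831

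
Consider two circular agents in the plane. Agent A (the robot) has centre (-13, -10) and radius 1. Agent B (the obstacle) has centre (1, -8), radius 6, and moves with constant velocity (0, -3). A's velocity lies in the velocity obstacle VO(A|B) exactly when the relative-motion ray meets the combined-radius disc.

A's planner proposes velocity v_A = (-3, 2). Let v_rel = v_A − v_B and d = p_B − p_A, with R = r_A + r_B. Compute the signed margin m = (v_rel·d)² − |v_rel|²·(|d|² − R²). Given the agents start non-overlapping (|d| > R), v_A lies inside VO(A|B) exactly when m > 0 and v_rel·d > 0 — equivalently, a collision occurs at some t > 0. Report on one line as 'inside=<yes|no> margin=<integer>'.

d = (14, 2),  |d|² = 200;  R = 1+6 = 7,  c = 200−7² = 151
v_rel = (-3, 5),  |v_rel|² = 34;  v_rel·d = (-3)·(14) + (5)·(2) = -32
34·t² + 64·t + 151 = 0  ⇒  m = (-32)² − 34·151 = -4110
m = -4110 < 0,  v_rel·d = -32 < 0  ⇒  outside

inside=no margin=-4110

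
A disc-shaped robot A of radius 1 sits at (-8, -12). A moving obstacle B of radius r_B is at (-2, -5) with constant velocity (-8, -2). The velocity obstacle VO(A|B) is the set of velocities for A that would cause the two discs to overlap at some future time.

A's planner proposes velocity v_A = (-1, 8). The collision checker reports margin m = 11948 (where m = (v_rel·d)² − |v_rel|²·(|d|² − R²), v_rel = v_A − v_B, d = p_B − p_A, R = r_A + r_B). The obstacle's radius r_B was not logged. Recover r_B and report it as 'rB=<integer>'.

m = 11948
d = (6, 7);  v_rel = (7, 10),  |v_rel|² = 149
v_rel×d = (7)·(7) − (10)·(6) = -11
since m = R²·149 − (-11)²:  R² = (121 + 11948) / 149 = 81
R = √81 = 9  ⇒  r_B = 9 − 1 = 8

rB=8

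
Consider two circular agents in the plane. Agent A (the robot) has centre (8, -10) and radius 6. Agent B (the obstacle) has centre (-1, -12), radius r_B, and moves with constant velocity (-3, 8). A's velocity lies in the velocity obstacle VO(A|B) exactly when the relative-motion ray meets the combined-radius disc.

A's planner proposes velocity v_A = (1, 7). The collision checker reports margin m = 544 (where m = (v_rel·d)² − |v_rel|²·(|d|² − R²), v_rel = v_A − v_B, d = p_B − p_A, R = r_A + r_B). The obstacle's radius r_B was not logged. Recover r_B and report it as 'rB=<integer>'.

m = 544
d = (-9, -2);  v_rel = (4, -1),  |v_rel|² = 17
v_rel×d = (4)·(-2) − (-1)·(-9) = -17
since m = R²·17 − (-17)²:  R² = (289 + 544) / 17 = 49
R = √49 = 7  ⇒  r_B = 7 − 6 = 1

rB=1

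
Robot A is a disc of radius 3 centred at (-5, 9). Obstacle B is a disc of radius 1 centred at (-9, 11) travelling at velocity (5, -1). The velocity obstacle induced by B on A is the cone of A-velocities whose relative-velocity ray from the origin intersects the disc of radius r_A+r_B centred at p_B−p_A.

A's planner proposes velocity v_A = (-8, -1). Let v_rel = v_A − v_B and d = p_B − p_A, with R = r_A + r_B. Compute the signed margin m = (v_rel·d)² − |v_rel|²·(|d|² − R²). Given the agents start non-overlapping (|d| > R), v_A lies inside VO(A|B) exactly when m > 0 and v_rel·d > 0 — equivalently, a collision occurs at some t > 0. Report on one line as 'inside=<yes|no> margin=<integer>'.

d = (-4, 2),  |d|² = 20;  R = 3+1 = 4,  c = 20−4² = 4
v_rel = (-13, 0),  |v_rel|² = 169;  v_rel·d = (-13)·(-4) + (0)·(2) = 52
169·t² − 104·t + 4 = 0  ⇒  m = 52² − 169·4 = 2028
m = 2028 > 0,  v_rel·d = 52 > 0  ⇒  inside

inside=yes margin=2028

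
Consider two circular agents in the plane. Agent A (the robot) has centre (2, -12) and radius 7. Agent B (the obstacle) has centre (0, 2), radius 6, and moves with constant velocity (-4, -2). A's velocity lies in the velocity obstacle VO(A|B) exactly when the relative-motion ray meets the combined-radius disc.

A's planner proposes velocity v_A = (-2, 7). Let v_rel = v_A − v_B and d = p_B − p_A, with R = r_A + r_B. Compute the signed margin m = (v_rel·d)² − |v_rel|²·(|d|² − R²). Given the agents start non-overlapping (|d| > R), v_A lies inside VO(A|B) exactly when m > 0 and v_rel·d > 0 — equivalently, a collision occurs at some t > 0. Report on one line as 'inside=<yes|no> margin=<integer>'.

d = (-2, 14),  |d|² = 200;  R = 7+6 = 13,  c = 200−13² = 31
v_rel = (2, 9),  |v_rel|² = 85;  v_rel·d = (2)·(-2) + (9)·(14) = 122
85·t² − 244·t + 31 = 0  ⇒  m = 122² − 85·31 = 12249
m = 12249 > 0,  v_rel·d = 122 > 0  ⇒  inside

inside=yes margin=12249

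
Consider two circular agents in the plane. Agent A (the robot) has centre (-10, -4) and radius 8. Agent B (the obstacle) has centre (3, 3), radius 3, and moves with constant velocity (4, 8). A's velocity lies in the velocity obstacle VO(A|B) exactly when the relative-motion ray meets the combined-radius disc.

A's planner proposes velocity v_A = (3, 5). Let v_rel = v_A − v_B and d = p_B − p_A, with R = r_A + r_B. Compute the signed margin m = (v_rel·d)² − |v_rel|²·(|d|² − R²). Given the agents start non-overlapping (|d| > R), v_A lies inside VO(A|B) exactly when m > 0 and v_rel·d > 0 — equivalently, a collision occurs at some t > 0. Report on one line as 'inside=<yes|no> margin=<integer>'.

d = (13, 7),  |d|² = 218;  R = 8+3 = 11,  c = 218−11² = 97
v_rel = (-1, -3),  |v_rel|² = 10;  v_rel·d = (-1)·(13) + (-3)·(7) = -34
10·t² + 68·t + 97 = 0  ⇒  m = (-34)² − 10·97 = 186
m = 186 > 0,  v_rel·d = -34 < 0  ⇒  outside

inside=no margin=186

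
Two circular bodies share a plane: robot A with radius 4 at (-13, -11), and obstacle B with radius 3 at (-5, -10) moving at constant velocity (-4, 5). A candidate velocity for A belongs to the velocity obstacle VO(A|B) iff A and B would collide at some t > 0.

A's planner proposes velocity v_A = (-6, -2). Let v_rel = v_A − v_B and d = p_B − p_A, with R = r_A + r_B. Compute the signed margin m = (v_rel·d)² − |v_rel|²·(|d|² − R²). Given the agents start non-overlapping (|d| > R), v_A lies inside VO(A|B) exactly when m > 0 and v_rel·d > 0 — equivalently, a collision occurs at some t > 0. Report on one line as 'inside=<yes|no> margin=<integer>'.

d = (8, 1),  |d|² = 65;  R = 4+3 = 7,  c = 65−7² = 16
v_rel = (-2, -7),  |v_rel|² = 53;  v_rel·d = (-2)·(8) + (-7)·(1) = -23
53·t² + 46·t + 16 = 0  ⇒  m = (-23)² − 53·16 = -319
m = -319 < 0,  v_rel·d = -23 < 0  ⇒  outside

inside=no margin=-319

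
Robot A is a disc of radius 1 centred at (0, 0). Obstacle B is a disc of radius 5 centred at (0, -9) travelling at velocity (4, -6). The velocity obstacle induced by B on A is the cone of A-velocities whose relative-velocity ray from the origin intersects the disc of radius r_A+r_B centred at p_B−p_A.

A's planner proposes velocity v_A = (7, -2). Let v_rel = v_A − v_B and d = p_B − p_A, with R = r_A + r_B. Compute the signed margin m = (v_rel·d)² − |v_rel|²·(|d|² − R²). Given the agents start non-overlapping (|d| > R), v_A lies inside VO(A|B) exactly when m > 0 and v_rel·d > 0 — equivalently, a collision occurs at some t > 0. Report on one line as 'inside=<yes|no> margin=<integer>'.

d = (0, -9),  |d|² = 81;  R = 1+5 = 6,  c = 81−6² = 45
v_rel = (3, 4),  |v_rel|² = 25;  v_rel·d = (3)·(0) + (4)·(-9) = -36
25·t² + 72·t + 45 = 0  ⇒  m = (-36)² − 25·45 = 171
m = 171 > 0,  v_rel·d = -36 < 0  ⇒  outside

inside=no margin=171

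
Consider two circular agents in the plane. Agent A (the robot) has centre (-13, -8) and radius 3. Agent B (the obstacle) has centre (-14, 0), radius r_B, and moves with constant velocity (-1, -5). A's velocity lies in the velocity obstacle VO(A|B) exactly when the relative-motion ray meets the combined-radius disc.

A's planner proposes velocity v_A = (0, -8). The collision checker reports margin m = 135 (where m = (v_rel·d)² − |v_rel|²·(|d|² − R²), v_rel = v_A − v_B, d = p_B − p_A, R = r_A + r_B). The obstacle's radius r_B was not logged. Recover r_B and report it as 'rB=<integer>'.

m = 135
d = (-1, 8);  v_rel = (1, -3),  |v_rel|² = 10
v_rel×d = (1)·(8) − (-3)·(-1) = 5
since m = R²·10 − 5²:  R² = (25 + 135) / 10 = 16
R = √16 = 4  ⇒  r_B = 4 − 3 = 1

rB=1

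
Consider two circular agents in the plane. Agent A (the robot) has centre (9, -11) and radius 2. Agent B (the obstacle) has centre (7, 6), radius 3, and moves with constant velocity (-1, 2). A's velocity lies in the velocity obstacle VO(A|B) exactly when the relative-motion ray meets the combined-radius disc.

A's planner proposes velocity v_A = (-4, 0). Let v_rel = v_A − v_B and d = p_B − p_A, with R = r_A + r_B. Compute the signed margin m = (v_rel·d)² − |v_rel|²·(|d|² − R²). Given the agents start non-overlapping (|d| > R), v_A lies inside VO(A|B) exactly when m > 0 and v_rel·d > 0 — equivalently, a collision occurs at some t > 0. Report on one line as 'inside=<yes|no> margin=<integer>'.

d = (-2, 17),  |d|² = 293;  R = 2+3 = 5,  c = 293−5² = 268
v_rel = (-3, -2),  |v_rel|² = 13;  v_rel·d = (-3)·(-2) + (-2)·(17) = -28
13·t² + 56·t + 268 = 0  ⇒  m = (-28)² − 13·268 = -2700
m = -2700 < 0,  v_rel·d = -28 < 0  ⇒  outside

inside=no margin=-2700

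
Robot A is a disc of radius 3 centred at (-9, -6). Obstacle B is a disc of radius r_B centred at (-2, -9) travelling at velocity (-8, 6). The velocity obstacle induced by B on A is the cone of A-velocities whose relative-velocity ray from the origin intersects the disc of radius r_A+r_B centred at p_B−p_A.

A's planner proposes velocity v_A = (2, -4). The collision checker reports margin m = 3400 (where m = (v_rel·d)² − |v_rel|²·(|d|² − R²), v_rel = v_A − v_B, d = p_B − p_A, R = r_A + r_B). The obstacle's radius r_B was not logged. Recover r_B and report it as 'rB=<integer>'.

m = 3400
d = (7, -3);  v_rel = (10, -10),  |v_rel|² = 200
v_rel×d = (10)·(-3) − (-10)·(7) = 40
since m = R²·200 − 40²:  R² = (1600 + 3400) / 200 = 25
R = √25 = 5  ⇒  r_B = 5 − 3 = 2

rB=2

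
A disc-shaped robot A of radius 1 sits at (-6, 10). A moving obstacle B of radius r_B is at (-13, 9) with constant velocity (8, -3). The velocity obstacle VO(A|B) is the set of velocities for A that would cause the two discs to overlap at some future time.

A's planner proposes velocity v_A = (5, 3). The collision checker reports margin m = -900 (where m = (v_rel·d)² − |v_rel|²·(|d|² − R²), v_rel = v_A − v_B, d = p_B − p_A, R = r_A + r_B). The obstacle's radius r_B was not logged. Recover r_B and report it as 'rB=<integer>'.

m = -900
d = (-7, -1);  v_rel = (-3, 6),  |v_rel|² = 45
v_rel×d = (-3)·(-1) − (6)·(-7) = 45
since m = R²·45 − 45²:  R² = (2025 + -900) / 45 = 25
R = √25 = 5  ⇒  r_B = 5 − 1 = 4

rB=4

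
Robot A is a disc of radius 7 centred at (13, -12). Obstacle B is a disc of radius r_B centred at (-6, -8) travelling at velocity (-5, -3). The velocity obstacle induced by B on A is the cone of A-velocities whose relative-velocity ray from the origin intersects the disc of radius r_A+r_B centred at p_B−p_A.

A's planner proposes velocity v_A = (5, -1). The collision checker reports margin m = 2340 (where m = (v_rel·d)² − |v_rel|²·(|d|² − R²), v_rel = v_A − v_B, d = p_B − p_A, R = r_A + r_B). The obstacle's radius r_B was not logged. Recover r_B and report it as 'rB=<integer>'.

m = 2340
d = (-19, 4);  v_rel = (10, 2),  |v_rel|² = 104
v_rel×d = (10)·(4) − (2)·(-19) = 78
since m = R²·104 − 78²:  R² = (6084 + 2340) / 104 = 81
R = √81 = 9  ⇒  r_B = 9 − 7 = 2

rB=2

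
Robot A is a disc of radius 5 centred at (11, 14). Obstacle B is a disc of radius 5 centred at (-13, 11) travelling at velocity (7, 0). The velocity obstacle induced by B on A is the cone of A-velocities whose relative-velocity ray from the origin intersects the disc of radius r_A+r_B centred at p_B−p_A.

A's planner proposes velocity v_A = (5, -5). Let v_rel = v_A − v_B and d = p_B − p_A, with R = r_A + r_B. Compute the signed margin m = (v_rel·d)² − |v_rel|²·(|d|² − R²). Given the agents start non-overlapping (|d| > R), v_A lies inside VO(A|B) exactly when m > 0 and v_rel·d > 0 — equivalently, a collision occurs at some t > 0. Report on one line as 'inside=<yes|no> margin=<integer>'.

d = (-24, -3),  |d|² = 585;  R = 5+5 = 10,  c = 585−10² = 485
v_rel = (-2, -5),  |v_rel|² = 29;  v_rel·d = (-2)·(-24) + (-5)·(-3) = 63
29·t² − 126·t + 485 = 0  ⇒  m = 63² − 29·485 = -10096
m = -10096 < 0,  v_rel·d = 63 > 0  ⇒  outside

inside=no margin=-10096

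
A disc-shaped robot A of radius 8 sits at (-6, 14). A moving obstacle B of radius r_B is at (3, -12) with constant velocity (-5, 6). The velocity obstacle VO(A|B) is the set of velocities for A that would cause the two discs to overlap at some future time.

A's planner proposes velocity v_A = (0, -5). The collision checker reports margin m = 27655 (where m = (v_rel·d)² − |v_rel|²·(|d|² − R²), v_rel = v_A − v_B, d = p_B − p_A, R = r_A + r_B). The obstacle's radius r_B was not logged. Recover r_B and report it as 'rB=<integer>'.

m = 27655
d = (9, -26);  v_rel = (5, -11),  |v_rel|² = 146
v_rel×d = (5)·(-26) − (-11)·(9) = -31
since m = R²·146 − (-31)²:  R² = (961 + 27655) / 146 = 196
R = √196 = 14  ⇒  r_B = 14 − 8 = 6

rB=6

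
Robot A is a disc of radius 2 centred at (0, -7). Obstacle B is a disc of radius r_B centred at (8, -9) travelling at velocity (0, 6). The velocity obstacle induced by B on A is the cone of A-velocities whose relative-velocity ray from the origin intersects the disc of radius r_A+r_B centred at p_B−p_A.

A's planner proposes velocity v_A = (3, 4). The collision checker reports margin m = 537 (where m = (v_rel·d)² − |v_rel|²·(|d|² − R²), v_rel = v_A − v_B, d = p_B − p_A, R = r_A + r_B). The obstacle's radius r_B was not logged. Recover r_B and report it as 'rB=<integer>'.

m = 537
d = (8, -2);  v_rel = (3, -2),  |v_rel|² = 13
v_rel×d = (3)·(-2) − (-2)·(8) = 10
since m = R²·13 − 10²:  R² = (100 + 537) / 13 = 49
R = √49 = 7  ⇒  r_B = 7 − 2 = 5

rB=5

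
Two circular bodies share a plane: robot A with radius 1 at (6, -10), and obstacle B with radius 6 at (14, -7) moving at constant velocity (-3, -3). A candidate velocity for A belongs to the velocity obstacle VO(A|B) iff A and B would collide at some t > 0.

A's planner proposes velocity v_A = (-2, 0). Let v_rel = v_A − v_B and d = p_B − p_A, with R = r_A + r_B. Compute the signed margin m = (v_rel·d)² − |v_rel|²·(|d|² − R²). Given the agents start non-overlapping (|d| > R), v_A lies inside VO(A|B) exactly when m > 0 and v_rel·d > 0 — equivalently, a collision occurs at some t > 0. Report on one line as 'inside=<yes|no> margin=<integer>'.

d = (8, 3),  |d|² = 73;  R = 1+6 = 7,  c = 73−7² = 24
v_rel = (1, 3),  |v_rel|² = 10;  v_rel·d = (1)·(8) + (3)·(3) = 17
10·t² − 34·t + 24 = 0  ⇒  m = 17² − 10·24 = 49
m = 49 > 0,  v_rel·d = 17 > 0  ⇒  inside

inside=yes margin=49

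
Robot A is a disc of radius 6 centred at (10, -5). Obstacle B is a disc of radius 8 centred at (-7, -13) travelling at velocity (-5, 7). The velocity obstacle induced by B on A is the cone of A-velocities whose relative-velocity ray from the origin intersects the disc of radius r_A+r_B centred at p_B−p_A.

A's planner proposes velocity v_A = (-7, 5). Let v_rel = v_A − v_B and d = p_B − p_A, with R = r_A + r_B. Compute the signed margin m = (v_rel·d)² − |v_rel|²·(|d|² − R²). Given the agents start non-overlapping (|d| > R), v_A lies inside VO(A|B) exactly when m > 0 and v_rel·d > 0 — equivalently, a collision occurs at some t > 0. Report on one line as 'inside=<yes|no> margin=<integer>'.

d = (-17, -8),  |d|² = 353;  R = 6+8 = 14,  c = 353−14² = 157
v_rel = (-2, -2),  |v_rel|² = 8;  v_rel·d = (-2)·(-17) + (-2)·(-8) = 50
8·t² − 100·t + 157 = 0  ⇒  m = 50² − 8·157 = 1244
m = 1244 > 0,  v_rel·d = 50 > 0  ⇒  inside

inside=yes margin=1244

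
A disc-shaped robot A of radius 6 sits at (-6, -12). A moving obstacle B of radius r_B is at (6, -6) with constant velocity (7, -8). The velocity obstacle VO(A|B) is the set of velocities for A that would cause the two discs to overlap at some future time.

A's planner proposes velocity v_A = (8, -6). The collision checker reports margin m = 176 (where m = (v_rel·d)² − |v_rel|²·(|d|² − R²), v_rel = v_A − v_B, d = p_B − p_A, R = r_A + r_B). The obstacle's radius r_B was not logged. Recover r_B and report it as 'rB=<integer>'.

m = 176
d = (12, 6);  v_rel = (1, 2),  |v_rel|² = 5
v_rel×d = (1)·(6) − (2)·(12) = -18
since m = R²·5 − (-18)²:  R² = (324 + 176) / 5 = 100
R = √100 = 10  ⇒  r_B = 10 − 6 = 4

rB=4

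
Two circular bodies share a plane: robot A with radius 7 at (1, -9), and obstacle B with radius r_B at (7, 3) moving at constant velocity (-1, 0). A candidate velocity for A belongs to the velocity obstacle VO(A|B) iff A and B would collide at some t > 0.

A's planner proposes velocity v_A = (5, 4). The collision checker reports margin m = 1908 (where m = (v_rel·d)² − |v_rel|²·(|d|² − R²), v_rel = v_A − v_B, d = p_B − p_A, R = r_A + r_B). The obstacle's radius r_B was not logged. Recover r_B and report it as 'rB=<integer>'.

m = 1908
d = (6, 12);  v_rel = (6, 4),  |v_rel|² = 52
v_rel×d = (6)·(12) − (4)·(6) = 48
since m = R²·52 − 48²:  R² = (2304 + 1908) / 52 = 81
R = √81 = 9  ⇒  r_B = 9 − 7 = 2

rB=2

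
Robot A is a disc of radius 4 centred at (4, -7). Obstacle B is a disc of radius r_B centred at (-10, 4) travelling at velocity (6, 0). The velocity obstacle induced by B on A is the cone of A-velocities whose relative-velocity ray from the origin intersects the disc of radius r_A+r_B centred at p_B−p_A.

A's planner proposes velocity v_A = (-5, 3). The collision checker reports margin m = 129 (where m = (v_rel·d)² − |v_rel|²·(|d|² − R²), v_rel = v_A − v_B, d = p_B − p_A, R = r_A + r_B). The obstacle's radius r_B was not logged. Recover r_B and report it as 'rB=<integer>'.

m = 129
d = (-14, 11);  v_rel = (-11, 3),  |v_rel|² = 130
v_rel×d = (-11)·(11) − (3)·(-14) = -79
since m = R²·130 − (-79)²:  R² = (6241 + 129) / 130 = 49
R = √49 = 7  ⇒  r_B = 7 − 4 = 3

rB=3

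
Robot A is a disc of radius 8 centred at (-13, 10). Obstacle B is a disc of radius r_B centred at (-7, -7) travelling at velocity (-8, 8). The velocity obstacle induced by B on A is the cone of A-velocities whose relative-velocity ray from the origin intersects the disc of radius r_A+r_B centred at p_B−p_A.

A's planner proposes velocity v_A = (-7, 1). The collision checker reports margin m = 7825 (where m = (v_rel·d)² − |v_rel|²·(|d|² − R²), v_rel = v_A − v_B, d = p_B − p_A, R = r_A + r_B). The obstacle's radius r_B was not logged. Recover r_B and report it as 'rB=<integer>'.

m = 7825
d = (6, -17);  v_rel = (1, -7),  |v_rel|² = 50
v_rel×d = (1)·(-17) − (-7)·(6) = 25
since m = R²·50 − 25²:  R² = (625 + 7825) / 50 = 169
R = √169 = 13  ⇒  r_B = 13 − 8 = 5

rB=5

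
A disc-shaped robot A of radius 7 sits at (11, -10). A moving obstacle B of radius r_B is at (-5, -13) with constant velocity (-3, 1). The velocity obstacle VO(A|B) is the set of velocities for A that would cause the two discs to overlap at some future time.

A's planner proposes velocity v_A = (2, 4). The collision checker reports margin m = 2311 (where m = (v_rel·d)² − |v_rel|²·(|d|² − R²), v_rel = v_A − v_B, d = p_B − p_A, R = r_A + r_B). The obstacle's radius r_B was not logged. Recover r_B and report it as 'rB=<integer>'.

m = 2311
d = (-16, -3);  v_rel = (5, 3),  |v_rel|² = 34
v_rel×d = (5)·(-3) − (3)·(-16) = 33
since m = R²·34 − 33²:  R² = (1089 + 2311) / 34 = 100
R = √100 = 10  ⇒  r_B = 10 − 7 = 3

rB=3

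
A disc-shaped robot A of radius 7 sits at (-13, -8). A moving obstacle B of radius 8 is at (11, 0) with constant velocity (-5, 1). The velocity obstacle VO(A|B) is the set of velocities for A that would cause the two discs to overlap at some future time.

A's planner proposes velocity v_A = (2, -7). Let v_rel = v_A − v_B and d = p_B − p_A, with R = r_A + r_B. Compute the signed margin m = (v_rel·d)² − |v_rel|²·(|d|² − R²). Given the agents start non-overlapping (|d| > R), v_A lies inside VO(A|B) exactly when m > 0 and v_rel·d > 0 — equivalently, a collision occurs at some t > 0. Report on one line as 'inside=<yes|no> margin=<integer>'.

d = (24, 8),  |d|² = 640;  R = 7+8 = 15,  c = 640−15² = 415
v_rel = (7, -8),  |v_rel|² = 113;  v_rel·d = (7)·(24) + (-8)·(8) = 104
113·t² − 208·t + 415 = 0  ⇒  m = 104² − 113·415 = -36079
m = -36079 < 0,  v_rel·d = 104 > 0  ⇒  outside

inside=no margin=-36079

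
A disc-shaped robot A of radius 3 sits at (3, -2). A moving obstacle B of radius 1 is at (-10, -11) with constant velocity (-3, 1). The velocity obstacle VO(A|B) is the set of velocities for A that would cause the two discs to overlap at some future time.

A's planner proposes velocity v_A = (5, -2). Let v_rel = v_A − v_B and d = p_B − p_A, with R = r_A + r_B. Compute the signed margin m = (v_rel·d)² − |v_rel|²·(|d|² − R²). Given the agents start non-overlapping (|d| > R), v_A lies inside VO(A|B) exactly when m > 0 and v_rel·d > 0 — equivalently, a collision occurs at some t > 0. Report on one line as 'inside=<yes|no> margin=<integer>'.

d = (-13, -9),  |d|² = 250;  R = 3+1 = 4,  c = 250−4² = 234
v_rel = (8, -3),  |v_rel|² = 73;  v_rel·d = (8)·(-13) + (-3)·(-9) = -77
73·t² + 154·t + 234 = 0  ⇒  m = (-77)² − 73·234 = -11153
m = -11153 < 0,  v_rel·d = -77 < 0  ⇒  outside

inside=no margin=-11153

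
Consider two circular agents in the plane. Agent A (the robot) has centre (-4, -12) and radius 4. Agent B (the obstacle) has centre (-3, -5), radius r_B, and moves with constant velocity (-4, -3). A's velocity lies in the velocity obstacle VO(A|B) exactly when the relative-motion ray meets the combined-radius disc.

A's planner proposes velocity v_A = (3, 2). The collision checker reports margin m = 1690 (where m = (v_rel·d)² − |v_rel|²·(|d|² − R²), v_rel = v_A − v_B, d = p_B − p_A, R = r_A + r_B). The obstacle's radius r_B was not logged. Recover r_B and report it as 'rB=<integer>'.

m = 1690
d = (1, 7);  v_rel = (7, 5),  |v_rel|² = 74
v_rel×d = (7)·(7) − (5)·(1) = 44
since m = R²·74 − 44²:  R² = (1936 + 1690) / 74 = 49
R = √49 = 7  ⇒  r_B = 7 − 4 = 3

rB=3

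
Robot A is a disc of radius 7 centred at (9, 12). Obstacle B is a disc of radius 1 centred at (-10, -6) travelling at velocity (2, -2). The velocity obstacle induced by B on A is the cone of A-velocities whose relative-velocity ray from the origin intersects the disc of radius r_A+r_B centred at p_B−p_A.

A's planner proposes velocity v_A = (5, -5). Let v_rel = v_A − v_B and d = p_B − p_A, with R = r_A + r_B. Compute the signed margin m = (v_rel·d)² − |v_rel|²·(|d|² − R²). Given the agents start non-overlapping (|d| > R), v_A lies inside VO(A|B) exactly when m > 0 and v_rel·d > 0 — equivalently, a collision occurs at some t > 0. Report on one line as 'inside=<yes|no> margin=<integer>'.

d = (-19, -18),  |d|² = 685;  R = 7+1 = 8,  c = 685−8² = 621
v_rel = (3, -3),  |v_rel|² = 18;  v_rel·d = (3)·(-19) + (-3)·(-18) = -3
18·t² + 6·t + 621 = 0  ⇒  m = (-3)² − 18·621 = -11169
m = -11169 < 0,  v_rel·d = -3 < 0  ⇒  outside

inside=no margin=-11169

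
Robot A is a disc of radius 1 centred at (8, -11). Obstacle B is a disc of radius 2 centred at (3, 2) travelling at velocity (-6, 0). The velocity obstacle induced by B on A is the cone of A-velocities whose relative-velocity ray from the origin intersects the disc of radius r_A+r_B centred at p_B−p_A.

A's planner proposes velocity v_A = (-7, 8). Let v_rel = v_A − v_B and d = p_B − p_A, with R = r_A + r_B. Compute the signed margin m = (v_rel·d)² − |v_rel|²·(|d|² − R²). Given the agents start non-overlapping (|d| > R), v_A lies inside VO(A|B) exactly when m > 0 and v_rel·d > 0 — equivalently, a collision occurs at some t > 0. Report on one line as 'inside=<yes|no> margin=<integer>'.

d = (-5, 13),  |d|² = 194;  R = 1+2 = 3,  c = 194−3² = 185
v_rel = (-1, 8),  |v_rel|² = 65;  v_rel·d = (-1)·(-5) + (8)·(13) = 109
65·t² − 218·t + 185 = 0  ⇒  m = 109² − 65·185 = -144
m = -144 < 0,  v_rel·d = 109 > 0  ⇒  outside

inside=no margin=-144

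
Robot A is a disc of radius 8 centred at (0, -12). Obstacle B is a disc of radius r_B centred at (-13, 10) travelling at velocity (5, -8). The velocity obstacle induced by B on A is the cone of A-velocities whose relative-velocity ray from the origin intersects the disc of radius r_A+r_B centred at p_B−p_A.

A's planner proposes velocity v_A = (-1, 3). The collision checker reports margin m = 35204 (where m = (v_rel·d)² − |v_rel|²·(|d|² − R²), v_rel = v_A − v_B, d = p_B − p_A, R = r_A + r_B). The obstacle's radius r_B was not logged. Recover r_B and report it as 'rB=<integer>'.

m = 35204
d = (-13, 22);  v_rel = (-6, 11),  |v_rel|² = 157
v_rel×d = (-6)·(22) − (11)·(-13) = 11
since m = R²·157 − 11²:  R² = (121 + 35204) / 157 = 225
R = √225 = 15  ⇒  r_B = 15 − 8 = 7

rB=7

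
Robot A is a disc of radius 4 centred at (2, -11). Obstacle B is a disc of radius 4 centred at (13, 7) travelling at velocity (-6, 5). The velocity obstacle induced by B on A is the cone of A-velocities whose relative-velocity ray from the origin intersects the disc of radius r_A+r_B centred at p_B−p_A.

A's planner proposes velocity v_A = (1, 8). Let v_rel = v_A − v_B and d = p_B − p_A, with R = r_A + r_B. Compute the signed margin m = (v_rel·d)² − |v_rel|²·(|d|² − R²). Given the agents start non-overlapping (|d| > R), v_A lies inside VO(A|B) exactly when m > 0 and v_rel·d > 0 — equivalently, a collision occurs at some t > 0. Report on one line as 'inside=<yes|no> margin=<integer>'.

d = (11, 18),  |d|² = 445;  R = 4+4 = 8,  c = 445−8² = 381
v_rel = (7, 3),  |v_rel|² = 58;  v_rel·d = (7)·(11) + (3)·(18) = 131
58·t² − 262·t + 381 = 0  ⇒  m = 131² − 58·381 = -4937
m = -4937 < 0,  v_rel·d = 131 > 0  ⇒  outside

inside=no margin=-4937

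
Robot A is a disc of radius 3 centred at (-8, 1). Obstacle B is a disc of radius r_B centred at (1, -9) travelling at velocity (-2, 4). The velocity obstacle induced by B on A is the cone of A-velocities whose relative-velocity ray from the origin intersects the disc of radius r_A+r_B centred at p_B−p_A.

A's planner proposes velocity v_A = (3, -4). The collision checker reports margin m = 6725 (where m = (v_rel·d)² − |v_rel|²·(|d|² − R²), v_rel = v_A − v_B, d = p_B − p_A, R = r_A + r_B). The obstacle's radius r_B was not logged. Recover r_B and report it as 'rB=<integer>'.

m = 6725
d = (9, -10);  v_rel = (5, -8),  |v_rel|² = 89
v_rel×d = (5)·(-10) − (-8)·(9) = 22
since m = R²·89 − 22²:  R² = (484 + 6725) / 89 = 81
R = √81 = 9  ⇒  r_B = 9 − 3 = 6

rB=6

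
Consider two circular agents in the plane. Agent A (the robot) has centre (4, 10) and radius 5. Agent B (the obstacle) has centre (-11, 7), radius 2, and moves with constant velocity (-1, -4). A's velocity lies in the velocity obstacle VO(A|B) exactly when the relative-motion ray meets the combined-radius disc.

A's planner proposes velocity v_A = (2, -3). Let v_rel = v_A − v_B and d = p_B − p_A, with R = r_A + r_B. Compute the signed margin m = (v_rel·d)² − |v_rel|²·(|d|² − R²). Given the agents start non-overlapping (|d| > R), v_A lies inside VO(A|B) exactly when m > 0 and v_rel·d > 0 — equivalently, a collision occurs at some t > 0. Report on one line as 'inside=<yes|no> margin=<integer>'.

d = (-15, -3),  |d|² = 234;  R = 5+2 = 7,  c = 234−7² = 185
v_rel = (3, 1),  |v_rel|² = 10;  v_rel·d = (3)·(-15) + (1)·(-3) = -48
10·t² + 96·t + 185 = 0  ⇒  m = (-48)² − 10·185 = 454
m = 454 > 0,  v_rel·d = -48 < 0  ⇒  outside

inside=no margin=454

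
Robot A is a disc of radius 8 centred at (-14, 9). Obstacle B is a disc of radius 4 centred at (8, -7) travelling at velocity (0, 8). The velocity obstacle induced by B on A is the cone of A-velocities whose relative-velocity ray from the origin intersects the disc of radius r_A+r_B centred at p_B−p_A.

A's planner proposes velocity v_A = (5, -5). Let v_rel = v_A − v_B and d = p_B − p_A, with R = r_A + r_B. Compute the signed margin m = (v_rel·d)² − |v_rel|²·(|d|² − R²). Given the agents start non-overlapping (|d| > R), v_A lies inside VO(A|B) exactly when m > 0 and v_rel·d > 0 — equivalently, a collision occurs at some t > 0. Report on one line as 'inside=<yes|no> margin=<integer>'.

d = (22, -16),  |d|² = 740;  R = 8+4 = 12,  c = 740−12² = 596
v_rel = (5, -13),  |v_rel|² = 194;  v_rel·d = (5)·(22) + (-13)·(-16) = 318
194·t² − 636·t + 596 = 0  ⇒  m = 318² − 194·596 = -14500
m = -14500 < 0,  v_rel·d = 318 > 0  ⇒  outside

inside=no margin=-14500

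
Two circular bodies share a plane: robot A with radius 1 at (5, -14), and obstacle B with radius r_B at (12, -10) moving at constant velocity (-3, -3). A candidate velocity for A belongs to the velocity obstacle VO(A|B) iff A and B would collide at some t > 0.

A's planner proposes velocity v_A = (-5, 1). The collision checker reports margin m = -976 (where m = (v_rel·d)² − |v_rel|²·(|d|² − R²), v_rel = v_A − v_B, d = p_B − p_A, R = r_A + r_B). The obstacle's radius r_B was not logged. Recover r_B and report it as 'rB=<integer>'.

m = -976
d = (7, 4);  v_rel = (-2, 4),  |v_rel|² = 20
v_rel×d = (-2)·(4) − (4)·(7) = -36
since m = R²·20 − (-36)²:  R² = (1296 + -976) / 20 = 16
R = √16 = 4  ⇒  r_B = 4 − 1 = 3

rB=3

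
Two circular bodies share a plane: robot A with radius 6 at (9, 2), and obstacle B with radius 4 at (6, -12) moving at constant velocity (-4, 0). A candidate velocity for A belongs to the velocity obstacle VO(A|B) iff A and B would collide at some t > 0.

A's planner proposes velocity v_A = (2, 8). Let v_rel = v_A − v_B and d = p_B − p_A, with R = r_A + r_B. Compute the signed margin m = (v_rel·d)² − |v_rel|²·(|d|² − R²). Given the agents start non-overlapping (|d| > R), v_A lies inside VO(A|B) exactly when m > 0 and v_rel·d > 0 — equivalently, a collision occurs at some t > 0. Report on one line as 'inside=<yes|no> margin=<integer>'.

d = (-3, -14),  |d|² = 205;  R = 6+4 = 10,  c = 205−10² = 105
v_rel = (6, 8),  |v_rel|² = 100;  v_rel·d = (6)·(-3) + (8)·(-14) = -130
100·t² + 260·t + 105 = 0  ⇒  m = (-130)² − 100·105 = 6400
m = 6400 > 0,  v_rel·d = -130 < 0  ⇒  outside

inside=no margin=6400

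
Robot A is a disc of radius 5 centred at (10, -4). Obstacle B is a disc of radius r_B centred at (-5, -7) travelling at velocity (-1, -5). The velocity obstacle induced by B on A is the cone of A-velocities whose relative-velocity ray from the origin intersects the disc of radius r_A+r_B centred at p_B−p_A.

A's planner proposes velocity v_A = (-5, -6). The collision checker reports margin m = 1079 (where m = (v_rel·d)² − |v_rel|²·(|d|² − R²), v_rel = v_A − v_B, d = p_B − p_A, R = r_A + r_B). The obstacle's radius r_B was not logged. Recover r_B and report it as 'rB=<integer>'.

m = 1079
d = (-15, -3);  v_rel = (-4, -1),  |v_rel|² = 17
v_rel×d = (-4)·(-3) − (-1)·(-15) = -3
since m = R²·17 − (-3)²:  R² = (9 + 1079) / 17 = 64
R = √64 = 8  ⇒  r_B = 8 − 5 = 3

rB=3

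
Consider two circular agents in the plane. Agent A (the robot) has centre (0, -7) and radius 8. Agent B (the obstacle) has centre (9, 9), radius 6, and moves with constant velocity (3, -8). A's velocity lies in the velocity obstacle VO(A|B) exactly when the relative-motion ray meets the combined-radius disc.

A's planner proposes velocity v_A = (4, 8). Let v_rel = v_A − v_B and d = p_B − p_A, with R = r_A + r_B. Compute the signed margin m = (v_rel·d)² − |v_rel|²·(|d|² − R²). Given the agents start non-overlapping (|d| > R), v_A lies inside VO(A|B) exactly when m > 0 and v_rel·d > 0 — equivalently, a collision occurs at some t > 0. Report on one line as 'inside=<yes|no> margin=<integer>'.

d = (9, 16),  |d|² = 337;  R = 8+6 = 14,  c = 337−14² = 141
v_rel = (1, 16),  |v_rel|² = 257;  v_rel·d = (1)·(9) + (16)·(16) = 265
257·t² − 530·t + 141 = 0  ⇒  m = 265² − 257·141 = 33988
m = 33988 > 0,  v_rel·d = 265 > 0  ⇒  inside

inside=yes margin=33988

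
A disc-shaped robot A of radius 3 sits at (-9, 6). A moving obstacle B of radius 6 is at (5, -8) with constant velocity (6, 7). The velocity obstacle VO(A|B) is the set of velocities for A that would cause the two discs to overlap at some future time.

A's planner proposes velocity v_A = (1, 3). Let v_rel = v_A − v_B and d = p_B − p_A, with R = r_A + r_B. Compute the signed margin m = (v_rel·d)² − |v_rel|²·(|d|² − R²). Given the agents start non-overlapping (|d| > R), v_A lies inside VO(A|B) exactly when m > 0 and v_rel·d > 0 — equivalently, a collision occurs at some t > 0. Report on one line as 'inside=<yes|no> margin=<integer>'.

d = (14, -14),  |d|² = 392;  R = 3+6 = 9,  c = 392−9² = 311
v_rel = (-5, -4),  |v_rel|² = 41;  v_rel·d = (-5)·(14) + (-4)·(-14) = -14
41·t² + 28·t + 311 = 0  ⇒  m = (-14)² − 41·311 = -12555
m = -12555 < 0,  v_rel·d = -14 < 0  ⇒  outside

inside=no margin=-12555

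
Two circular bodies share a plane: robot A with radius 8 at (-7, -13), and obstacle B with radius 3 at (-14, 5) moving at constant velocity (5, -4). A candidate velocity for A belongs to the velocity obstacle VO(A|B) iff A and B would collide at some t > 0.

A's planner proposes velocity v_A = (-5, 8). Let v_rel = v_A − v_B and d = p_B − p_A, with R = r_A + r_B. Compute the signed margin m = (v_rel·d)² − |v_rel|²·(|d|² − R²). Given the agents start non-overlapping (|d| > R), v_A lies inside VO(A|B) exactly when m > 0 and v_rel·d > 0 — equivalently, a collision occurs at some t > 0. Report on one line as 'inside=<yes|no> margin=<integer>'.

d = (-7, 18),  |d|² = 373;  R = 8+3 = 11,  c = 373−11² = 252
v_rel = (-10, 12),  |v_rel|² = 244;  v_rel·d = (-10)·(-7) + (12)·(18) = 286
244·t² − 572·t + 252 = 0  ⇒  m = 286² − 244·252 = 20308
m = 20308 > 0,  v_rel·d = 286 > 0  ⇒  inside

inside=yes margin=20308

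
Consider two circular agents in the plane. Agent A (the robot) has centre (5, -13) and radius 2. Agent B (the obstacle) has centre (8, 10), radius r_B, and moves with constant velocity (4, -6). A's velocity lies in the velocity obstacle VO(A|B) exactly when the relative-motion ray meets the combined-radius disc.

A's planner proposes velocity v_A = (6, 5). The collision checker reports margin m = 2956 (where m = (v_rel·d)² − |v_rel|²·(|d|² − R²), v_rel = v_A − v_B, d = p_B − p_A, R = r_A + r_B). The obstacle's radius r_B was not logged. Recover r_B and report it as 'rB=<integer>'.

m = 2956
d = (3, 23);  v_rel = (2, 11),  |v_rel|² = 125
v_rel×d = (2)·(23) − (11)·(3) = 13
since m = R²·125 − 13²:  R² = (169 + 2956) / 125 = 25
R = √25 = 5  ⇒  r_B = 5 − 2 = 3

rB=3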